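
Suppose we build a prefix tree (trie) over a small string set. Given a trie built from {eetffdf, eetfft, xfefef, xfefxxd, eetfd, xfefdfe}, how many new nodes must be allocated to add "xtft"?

"x" is already a path in the trie; the remaining "tft" must be added.
New nodes needed: |"xtft"| − 1 = 4 − 1 = 3.

3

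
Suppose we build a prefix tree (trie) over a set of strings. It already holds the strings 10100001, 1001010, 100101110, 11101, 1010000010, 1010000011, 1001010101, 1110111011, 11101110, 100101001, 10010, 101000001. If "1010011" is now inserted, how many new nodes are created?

2

The longest prefix of "1010011" already in the trie is "10100" (length 5).
New nodes needed: |"1010011"| − 5 = 7 − 5 = 2.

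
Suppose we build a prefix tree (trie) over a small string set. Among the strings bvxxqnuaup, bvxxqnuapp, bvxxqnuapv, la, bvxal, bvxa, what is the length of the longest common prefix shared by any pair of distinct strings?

Look for the deepest trie node that still has at least two words in its subtree.
"bvxxqnuapp" and "bvxxqnuapv" agree on "bvxxqnuap" (9 characters) before diverging; nothing deeper is shared.
Longest shared-prefix length: 9

9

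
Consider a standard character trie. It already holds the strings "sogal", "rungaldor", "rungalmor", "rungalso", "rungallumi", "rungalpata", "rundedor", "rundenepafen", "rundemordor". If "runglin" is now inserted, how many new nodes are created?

Walking "runglin" from the root, the first 4 characters ("rung") follow existing edges; "l" is the first miss.
So 7 − 4 = 3 new nodes.

3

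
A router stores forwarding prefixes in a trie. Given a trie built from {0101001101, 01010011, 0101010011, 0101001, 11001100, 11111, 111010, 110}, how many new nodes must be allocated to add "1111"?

"1111" is already a full path in the trie; only an end-marker is added.
No new nodes are needed: 0.

0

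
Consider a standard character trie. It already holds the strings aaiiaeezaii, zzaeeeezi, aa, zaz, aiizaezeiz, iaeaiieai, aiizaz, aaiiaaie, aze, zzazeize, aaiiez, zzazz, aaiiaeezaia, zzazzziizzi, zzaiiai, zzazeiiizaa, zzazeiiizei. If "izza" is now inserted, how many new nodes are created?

3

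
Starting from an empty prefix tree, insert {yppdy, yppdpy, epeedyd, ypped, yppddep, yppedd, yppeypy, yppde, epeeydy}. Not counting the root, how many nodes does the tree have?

27

Trace insertions, counting only characters that open a new branch:
  "yppdy" → 5 new (y, p, p, d, y)
  "yppdpy" → prefix "yppd" already present; 2 new (p, y)
  "epeedyd" → 7 new (e, p, e, e, d, y, d)
  "ypped" → prefix "ypp" already present; 2 new (e, d)
  "yppddep" → prefix "yppd" already present; 3 new (d, e, p)
  "yppedd" → prefix "ypped" already present; 1 new (d)
  "yppeypy" → prefix "yppe" already present; 3 new (y, p, y)
  "yppde" → prefix "yppd" already present; 1 new (e)
  "epeeydy" → prefix "epee" already present; 3 new (y, d, y)
Total nodes = 5 + 2 + 7 + 2 + 3 + 1 + 3 + 1 + 3 = 27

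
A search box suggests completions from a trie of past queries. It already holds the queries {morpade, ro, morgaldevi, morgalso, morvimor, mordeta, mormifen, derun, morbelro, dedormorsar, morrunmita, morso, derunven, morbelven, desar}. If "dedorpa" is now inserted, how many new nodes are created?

2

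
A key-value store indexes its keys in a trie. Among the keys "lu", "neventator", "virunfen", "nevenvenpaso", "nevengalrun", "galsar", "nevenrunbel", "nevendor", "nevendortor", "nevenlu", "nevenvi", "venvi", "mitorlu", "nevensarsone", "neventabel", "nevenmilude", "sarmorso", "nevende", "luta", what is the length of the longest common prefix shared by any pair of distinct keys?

Look for the deepest trie node that still has at least two words in its subtree.
"nevendor" and "nevendortor" agree on "nevendor" (8 characters) before diverging; nothing deeper is shared.
Longest shared-prefix length: 8

8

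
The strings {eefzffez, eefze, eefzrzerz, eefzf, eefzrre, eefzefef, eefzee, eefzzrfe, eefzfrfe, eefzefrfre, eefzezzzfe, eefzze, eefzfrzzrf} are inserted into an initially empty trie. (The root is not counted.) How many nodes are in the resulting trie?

Trace insertions, counting only characters that open a new branch:
  "eefzffez" → 8 new (e, e, f, z, f, f, e, z)
  "eefze" → prefix "eefz" already present; 1 new (e)
  "eefzrzerz" → prefix "eefz" already present; 5 new (r, z, e, r, z)
  "eefzf" → prefix "eefzf" already present; 0 new (none)
  "eefzrre" → prefix "eefzr" already present; 2 new (r, e)
  "eefzefef" → prefix "eefze" already present; 3 new (f, e, f)
  "eefzee" → prefix "eefze" already present; 1 new (e)
  "eefzzrfe" → prefix "eefz" already present; 4 new (z, r, f, e)
  "eefzfrfe" → prefix "eefzf" already present; 3 new (r, f, e)
  "eefzefrfre" → prefix "eefzef" already present; 4 new (r, f, r, e)
  "eefzezzzfe" → prefix "eefze" already present; 5 new (z, z, z, f, e)
  "eefzze" → prefix "eefzz" already present; 1 new (e)
  "eefzfrzzrf" → prefix "eefzfr" already present; 4 new (z, z, r, f)
Total nodes = 8 + 1 + 5 + 0 + 2 + 3 + 1 + 4 + 3 + 4 + 5 + 1 + 4 = 41

41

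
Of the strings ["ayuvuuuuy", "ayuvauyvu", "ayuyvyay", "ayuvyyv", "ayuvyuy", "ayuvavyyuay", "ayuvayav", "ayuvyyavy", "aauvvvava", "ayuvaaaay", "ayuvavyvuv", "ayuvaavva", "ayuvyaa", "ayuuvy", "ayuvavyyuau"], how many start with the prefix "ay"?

14

Filter for entries beginning with "ay":
Matches: "ayuuvy", "ayuvaaaay", "ayuvaavva", "ayuvauyvu", "ayuvavyvuv", "ayuvavyyuau", "ayuvavyyuay", "ayuvayav", "ayuvuuuuy", "ayuvyaa", "ayuvyuy", "ayuvyyavy", "ayuvyyv", "ayuyvyay"
Count: 14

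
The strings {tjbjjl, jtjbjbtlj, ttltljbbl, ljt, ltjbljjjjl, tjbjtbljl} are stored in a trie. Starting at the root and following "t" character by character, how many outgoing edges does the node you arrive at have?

2

Follow the path "t" to its node, then look at its outgoing edges.
Distinct next characters after "t": j, t.
That node has 2 child edges.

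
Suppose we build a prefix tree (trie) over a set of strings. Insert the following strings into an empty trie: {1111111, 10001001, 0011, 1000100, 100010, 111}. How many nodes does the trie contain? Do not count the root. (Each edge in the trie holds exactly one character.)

For each word, the new-node count is its length minus the longest prefix already in the trie:
  "1111111" → 7 new (1, 1, 1, 1, 1, 1, 1)
  "10001001" → prefix "1" already present; 7 new (0, 0, 0, 1, 0, 0, 1)
  "0011" → 4 new (0, 0, 1, 1)
  "1000100" → prefix "1000100" already present; 0 new (none)
  "100010" → prefix "100010" already present; 0 new (none)
  "111" → prefix "111" already present; 0 new (none)
Total nodes = 7 + 7 + 4 + 0 + 0 + 0 = 18

18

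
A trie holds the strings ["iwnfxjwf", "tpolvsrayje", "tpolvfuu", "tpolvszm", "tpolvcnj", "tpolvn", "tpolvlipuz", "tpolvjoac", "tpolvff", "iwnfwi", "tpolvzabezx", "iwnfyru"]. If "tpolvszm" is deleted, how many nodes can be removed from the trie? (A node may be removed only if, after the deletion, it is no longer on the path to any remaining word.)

A node on "tpolvszm"'s path can go only if nothing else ends at it or branches off below it.
The suffix "zm" (2 nodes) is used only by "tpolvszm"; the node for "tpolvs" still has the child "r", so pruning stops there.
Nodes removed: 2

2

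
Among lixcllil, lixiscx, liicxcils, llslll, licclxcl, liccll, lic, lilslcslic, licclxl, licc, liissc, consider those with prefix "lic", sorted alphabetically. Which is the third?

Filter for "lic…" and sort: "lic", "licc", "liccll", "licclxcl", "licclxl"
Position 3: liccll

liccll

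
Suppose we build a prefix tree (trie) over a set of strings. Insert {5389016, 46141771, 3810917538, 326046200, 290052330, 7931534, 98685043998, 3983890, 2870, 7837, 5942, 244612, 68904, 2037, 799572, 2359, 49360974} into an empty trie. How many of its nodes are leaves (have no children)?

17

A leaf is a node with no children — equivalently, the end of a word that is not a proper prefix of any other stored word.
Those words: "2037", "2359", "244612", "2870", "290052330", "326046200", "3810917538", "3983890", "46141771", "49360974", "5389016", "5942", "68904", "7837", "7931534", "799572", "98685043998"
Leaf count: 17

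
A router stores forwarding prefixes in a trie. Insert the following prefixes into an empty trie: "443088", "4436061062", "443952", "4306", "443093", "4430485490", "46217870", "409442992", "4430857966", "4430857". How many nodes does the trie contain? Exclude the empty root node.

47

For each word, the new-node count is its length minus the longest prefix already in the trie:
  "443088" → 6 new (4, 4, 3, 0, 8, 8)
  "4436061062" → prefix "443" already present; 7 new (6, 0, 6, 1, 0, 6, 2)
  "443952" → prefix "443" already present; 3 new (9, 5, 2)
  "4306" → prefix "4" already present; 3 new (3, 0, 6)
  "443093" → prefix "4430" already present; 2 new (9, 3)
  "4430485490" → prefix "4430" already present; 6 new (4, 8, 5, 4, 9, 0)
  "46217870" → prefix "4" already present; 7 new (6, 2, 1, 7, 8, 7, 0)
  "409442992" → prefix "4" already present; 8 new (0, 9, 4, 4, 2, 9, 9, 2)
  "4430857966" → prefix "44308" already present; 5 new (5, 7, 9, 6, 6)
  "4430857" → prefix "4430857" already present; 0 new (none)
Total nodes = 6 + 7 + 3 + 3 + 2 + 6 + 7 + 8 + 5 + 0 = 47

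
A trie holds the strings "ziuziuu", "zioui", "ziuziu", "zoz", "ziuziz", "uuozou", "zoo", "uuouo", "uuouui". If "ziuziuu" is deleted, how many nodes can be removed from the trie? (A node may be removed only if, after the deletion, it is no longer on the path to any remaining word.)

A node on "ziuziuu"'s path can go only if nothing else ends at it or branches off below it.
The suffix "u" (1 node) is used only by "ziuziuu"; "ziuziu" is itself a stored word, so pruning stops there.
Nodes removed: 1

1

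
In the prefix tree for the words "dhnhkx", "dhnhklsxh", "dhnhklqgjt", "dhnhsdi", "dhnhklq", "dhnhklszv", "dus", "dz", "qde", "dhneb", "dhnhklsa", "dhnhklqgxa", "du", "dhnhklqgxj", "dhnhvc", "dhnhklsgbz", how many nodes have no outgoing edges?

A leaf is a node with no children — equivalently, the end of a word that is not a proper prefix of any other stored word.
Those words: "dhneb", "dhnhklqgjt", "dhnhklqgxa", "dhnhklqgxj", "dhnhklsa", "dhnhklsgbz", "dhnhklsxh", "dhnhklszv", "dhnhkx", "dhnhsdi", "dhnhvc", "dus", "dz", "qde"
Leaf count: 14

14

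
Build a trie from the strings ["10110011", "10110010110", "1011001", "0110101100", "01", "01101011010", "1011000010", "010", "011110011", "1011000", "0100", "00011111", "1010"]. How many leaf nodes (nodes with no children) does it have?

9

Leaves are exactly the stored words that no other stored word extends.
Those words: "00011111", "0100", "0110101100", "01101011010", "011110011", "1010", "1011000010", "10110010110", "10110011"
Leaf count: 9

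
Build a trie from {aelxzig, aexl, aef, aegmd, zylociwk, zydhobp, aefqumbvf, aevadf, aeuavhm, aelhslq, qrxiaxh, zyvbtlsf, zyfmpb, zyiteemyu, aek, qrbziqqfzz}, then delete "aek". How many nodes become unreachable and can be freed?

1

A node on "aek"'s path can go only if nothing else ends at it or branches off below it.
The suffix "k" (1 node) is used only by "aek"; the node for "ae" still has the child "l", so pruning stops there.
Nodes removed: 1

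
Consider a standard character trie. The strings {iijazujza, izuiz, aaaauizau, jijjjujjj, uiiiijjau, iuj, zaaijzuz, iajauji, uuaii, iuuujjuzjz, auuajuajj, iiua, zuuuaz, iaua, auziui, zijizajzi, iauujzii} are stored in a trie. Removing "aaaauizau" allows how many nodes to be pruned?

8

After clearing the end-marker at "aaaauizau", prune upward until reaching a node still needed by another word.
The suffix "aaauizau" (8 nodes) is used only by "aaaauizau"; the node for "a" still has the child "u", so pruning stops there.
Nodes removed: 8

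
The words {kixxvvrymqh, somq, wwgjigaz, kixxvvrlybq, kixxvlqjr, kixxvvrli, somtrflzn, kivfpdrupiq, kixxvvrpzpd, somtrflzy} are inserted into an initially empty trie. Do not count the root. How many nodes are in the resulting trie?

Count nodes per top-level branch (shared prefixes stored once):
  'k'-branch (kivfpdrupiq, kixxvlqjr, kixxvvrli, kixxvvrlybq, kixxvvrpzpd, kixxvvrymqh): 33 nodes
  's'-branch (somq, somtrflzn, somtrflzy): 11 nodes
  'w'-branch (wwgjigaz): 8 nodes
Sum: 52

52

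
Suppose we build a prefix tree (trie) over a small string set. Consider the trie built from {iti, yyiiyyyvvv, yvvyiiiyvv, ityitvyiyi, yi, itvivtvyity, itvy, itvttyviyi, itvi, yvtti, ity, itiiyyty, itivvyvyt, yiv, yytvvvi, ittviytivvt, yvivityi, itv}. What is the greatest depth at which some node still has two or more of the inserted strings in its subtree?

Equivalently: take the maximum, over all pairs, of their longest common prefix length.
e.g. "itvi" and "itvivtvyity" share the prefix "itvi" of length 4; no pair shares a longer one.
Longest shared-prefix length: 4

4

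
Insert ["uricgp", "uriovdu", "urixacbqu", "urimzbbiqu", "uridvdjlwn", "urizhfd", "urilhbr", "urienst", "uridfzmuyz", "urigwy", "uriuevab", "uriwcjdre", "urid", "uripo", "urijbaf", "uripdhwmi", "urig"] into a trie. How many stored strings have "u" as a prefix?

Walk to "u"; the words in its subtree are exactly those with that prefix.
Words under "u": uricgp, urid, uridfzmuyz, uridvdjlwn, urienst, urig, urigwy, urijbaf, urilhbr, urimzbbiqu, uriovdu, uripdhwmi, uripo, uriuevab, uriwcjdre, urixacbqu, urizhfd
Count: 17

17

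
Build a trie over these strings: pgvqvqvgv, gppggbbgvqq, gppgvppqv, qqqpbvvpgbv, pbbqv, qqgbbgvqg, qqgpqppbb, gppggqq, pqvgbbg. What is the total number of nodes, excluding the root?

61

Trace insertions, counting only characters that open a new branch:
  "pgvqvqvgv" → 9 new (p, g, v, q, v, q, v, g, v)
  "gppggbbgvqq" → 11 new (g, p, p, g, g, b, b, g, v, q, q)
  "gppgvppqv" → prefix "gppg" already present; 5 new (v, p, p, q, v)
  "qqqpbvvpgbv" → 11 new (q, q, q, p, b, v, v, p, g, b, v)
  "pbbqv" → prefix "p" already present; 4 new (b, b, q, v)
  "qqgbbgvqg" → prefix "qq" already present; 7 new (g, b, b, g, v, q, g)
  "qqgpqppbb" → prefix "qqg" already present; 6 new (p, q, p, p, b, b)
  "gppggqq" → prefix "gppgg" already present; 2 new (q, q)
  "pqvgbbg" → prefix "p" already present; 6 new (q, v, g, b, b, g)
Total nodes = 9 + 11 + 5 + 11 + 4 + 7 + 6 + 2 + 6 = 61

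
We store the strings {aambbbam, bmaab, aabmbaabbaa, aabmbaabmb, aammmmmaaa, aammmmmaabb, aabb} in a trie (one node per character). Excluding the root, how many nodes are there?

Count nodes per top-level branch (shared prefixes stored once):
  'a'-branch (aabb, aabmbaabbaa, aabmbaabmb, aambbbam, aammmmmaaa, aammmmmaabb): 29 nodes
  'b'-branch (bmaab): 5 nodes
Sum: 34

34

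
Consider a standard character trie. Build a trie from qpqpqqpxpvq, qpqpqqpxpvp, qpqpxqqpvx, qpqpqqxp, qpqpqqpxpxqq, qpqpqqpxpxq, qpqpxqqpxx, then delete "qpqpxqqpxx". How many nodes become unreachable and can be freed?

2

A node on "qpqpxqqpxx"'s path can go only if nothing else ends at it or branches off below it.
The suffix "xx" (2 nodes) is used only by "qpqpxqqpxx"; the node for "qpqpxqqp" still has the child "v", so pruning stops there.
Nodes removed: 2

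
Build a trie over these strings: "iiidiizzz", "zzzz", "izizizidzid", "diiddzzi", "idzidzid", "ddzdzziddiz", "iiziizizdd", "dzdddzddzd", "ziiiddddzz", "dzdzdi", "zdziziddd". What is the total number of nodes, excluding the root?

85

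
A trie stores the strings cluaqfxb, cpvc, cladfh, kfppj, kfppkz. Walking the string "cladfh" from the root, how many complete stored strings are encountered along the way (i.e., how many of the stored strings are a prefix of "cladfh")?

1

Check each prefix of "cladfh" against the stored set — each match is an end-marker on the path.
Prefixes of the query that are stored words: "cladfh"
Count: 1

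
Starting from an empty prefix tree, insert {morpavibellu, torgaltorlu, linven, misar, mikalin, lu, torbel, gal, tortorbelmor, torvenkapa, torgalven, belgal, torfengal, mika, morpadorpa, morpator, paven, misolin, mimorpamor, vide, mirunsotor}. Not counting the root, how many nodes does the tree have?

113

For each word, the new-node count is its length minus the longest prefix already in the trie:
  "morpavibellu" → 12 new (m, o, r, p, a, v, i, b, e, l, l, u)
  "torgaltorlu" → 11 new (t, o, r, g, a, l, t, o, r, l, u)
  "linven" → 6 new (l, i, n, v, e, n)
  "misar" → prefix "m" already present; 4 new (i, s, a, r)
  "mikalin" → prefix "mi" already present; 5 new (k, a, l, i, n)
  "lu" → prefix "l" already present; 1 new (u)
  "torbel" → prefix "tor" already present; 3 new (b, e, l)
  "gal" → 3 new (g, a, l)
  "tortorbelmor" → prefix "tor" already present; 9 new (t, o, r, b, e, l, m, o, r)
  "torvenkapa" → prefix "tor" already present; 7 new (v, e, n, k, a, p, a)
  "torgalven" → prefix "torgal" already present; 3 new (v, e, n)
  "belgal" → 6 new (b, e, l, g, a, l)
  "torfengal" → prefix "tor" already present; 6 new (f, e, n, g, a, l)
  "mika" → prefix "mika" already present; 0 new (none)
  "morpadorpa" → prefix "morpa" already present; 5 new (d, o, r, p, a)
  "morpator" → prefix "morpa" already present; 3 new (t, o, r)
  "paven" → 5 new (p, a, v, e, n)
  "misolin" → prefix "mis" already present; 4 new (o, l, i, n)
  "mimorpamor" → prefix "mi" already present; 8 new (m, o, r, p, a, m, o, r)
  "vide" → 4 new (v, i, d, e)
  "mirunsotor" → prefix "mi" already present; 8 new (r, u, n, s, o, t, o, r)
Total nodes = 12 + 11 + 6 + 4 + 5 + 1 + 3 + 3 + 9 + 7 + 3 + 6 + 6 + 0 + 5 + 3 + 5 + 4 + 8 + 4 + 8 = 113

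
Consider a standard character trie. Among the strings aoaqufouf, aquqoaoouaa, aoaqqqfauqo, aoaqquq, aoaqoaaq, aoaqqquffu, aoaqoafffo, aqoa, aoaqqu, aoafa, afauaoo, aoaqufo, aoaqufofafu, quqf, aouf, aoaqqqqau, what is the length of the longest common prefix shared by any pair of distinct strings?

Equivalently: take the maximum, over all pairs, of their longest common prefix length.
e.g. "aoaqufo" and "aoaqufofafu" share the prefix "aoaqufo" of length 7; no pair shares a longer one.
Longest shared-prefix length: 7

7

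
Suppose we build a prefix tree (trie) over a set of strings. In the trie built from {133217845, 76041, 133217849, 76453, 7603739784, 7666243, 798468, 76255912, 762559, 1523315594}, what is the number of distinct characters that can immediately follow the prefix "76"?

4

Walk "76" from the root, arriving at one node.
Characters that immediately follow "76" among the stored strings: {0, 2, 4, 6}.
That node has 4 child edges.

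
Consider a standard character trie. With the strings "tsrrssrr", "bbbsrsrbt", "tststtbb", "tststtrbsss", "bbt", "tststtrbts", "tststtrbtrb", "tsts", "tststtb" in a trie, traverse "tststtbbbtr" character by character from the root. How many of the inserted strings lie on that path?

Walk "tststtbbbtr" from the root; an end-of-word marker is hit whenever a stored word is a prefix of "tststtbbbtr".
Prefixes of the query that are stored words: "tsts", "tststtb", "tststtbb"
Count: 3

3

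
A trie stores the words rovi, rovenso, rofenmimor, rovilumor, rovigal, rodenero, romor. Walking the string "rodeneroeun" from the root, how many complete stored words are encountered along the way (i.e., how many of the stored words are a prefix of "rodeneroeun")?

Walk "rodeneroeun" from the root; an end-of-word marker is hit whenever a stored word is a prefix of "rodeneroeun".
Prefixes of the query that are stored words: "rodenero"
Count: 1

1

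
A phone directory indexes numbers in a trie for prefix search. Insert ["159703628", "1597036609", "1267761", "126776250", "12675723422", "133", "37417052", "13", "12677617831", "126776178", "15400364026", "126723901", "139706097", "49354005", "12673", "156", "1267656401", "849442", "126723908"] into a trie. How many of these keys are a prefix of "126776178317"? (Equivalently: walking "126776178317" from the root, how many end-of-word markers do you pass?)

Walk "126776178317" from the root; an end-of-word marker is hit whenever a stored word is a prefix of "126776178317".
Prefixes of the query that are stored words: "1267761", "126776178", "12677617831"
Count: 3

3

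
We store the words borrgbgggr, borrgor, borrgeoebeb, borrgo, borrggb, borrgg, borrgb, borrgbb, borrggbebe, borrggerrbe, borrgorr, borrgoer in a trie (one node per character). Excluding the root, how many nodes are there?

32

For each word, the new-node count is its length minus the longest prefix already in the trie:
  "borrgbgggr" → 10 new (b, o, r, r, g, b, g, g, g, r)
  "borrgor" → prefix "borrg" already present; 2 new (o, r)
  "borrgeoebeb" → prefix "borrg" already present; 6 new (e, o, e, b, e, b)
  "borrgo" → prefix "borrgo" already present; 0 new (none)
  "borrggb" → prefix "borrg" already present; 2 new (g, b)
  "borrgg" → prefix "borrgg" already present; 0 new (none)
  "borrgb" → prefix "borrgb" already present; 0 new (none)
  "borrgbb" → prefix "borrgb" already present; 1 new (b)
  "borrggbebe" → prefix "borrggb" already present; 3 new (e, b, e)
  "borrggerrbe" → prefix "borrgg" already present; 5 new (e, r, r, b, e)
  "borrgorr" → prefix "borrgor" already present; 1 new (r)
  "borrgoer" → prefix "borrgo" already present; 2 new (e, r)
Total nodes = 10 + 2 + 6 + 0 + 2 + 0 + 0 + 1 + 3 + 5 + 1 + 2 = 32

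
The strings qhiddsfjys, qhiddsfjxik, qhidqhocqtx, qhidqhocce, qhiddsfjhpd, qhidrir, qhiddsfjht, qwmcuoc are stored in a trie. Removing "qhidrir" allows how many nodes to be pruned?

3

Walk "qhidrir" from the leaf back toward the root, removing each node that no remaining word uses.
The suffix "rir" (3 nodes) is used only by "qhidrir"; the node for "qhid" still has the child "d", so pruning stops there.
Nodes removed: 3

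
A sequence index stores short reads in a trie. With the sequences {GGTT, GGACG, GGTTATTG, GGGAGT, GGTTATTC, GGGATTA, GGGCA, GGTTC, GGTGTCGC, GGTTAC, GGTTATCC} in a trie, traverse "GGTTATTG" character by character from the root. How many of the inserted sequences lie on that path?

2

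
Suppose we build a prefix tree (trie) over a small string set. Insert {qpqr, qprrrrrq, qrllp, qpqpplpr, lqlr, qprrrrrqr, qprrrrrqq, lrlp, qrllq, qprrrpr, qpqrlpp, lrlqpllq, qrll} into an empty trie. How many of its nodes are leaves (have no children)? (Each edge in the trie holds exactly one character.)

A leaf is a node with no children — equivalently, the end of a word that is not a proper prefix of any other stored word.
Those words: "lqlr", "lrlp", "lrlqpllq", "qpqpplpr", "qpqrlpp", "qprrrpr", "qprrrrrqq", "qprrrrrqr", "qrllp", "qrllq"
Leaf count: 10

10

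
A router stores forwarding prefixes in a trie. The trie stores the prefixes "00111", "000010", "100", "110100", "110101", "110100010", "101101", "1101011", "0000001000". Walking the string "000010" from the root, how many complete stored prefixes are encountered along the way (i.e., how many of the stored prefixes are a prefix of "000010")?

1

Check each prefix of "000010" against the stored set — each match is an end-marker on the path.
Prefixes of the query that are stored words: "000010"
Count: 1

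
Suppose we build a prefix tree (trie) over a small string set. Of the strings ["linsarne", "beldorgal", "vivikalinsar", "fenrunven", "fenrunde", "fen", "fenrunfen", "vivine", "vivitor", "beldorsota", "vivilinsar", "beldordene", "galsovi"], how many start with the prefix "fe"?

Filter for entries beginning with "fe":
Matches: "fen", "fenrunde", "fenrunfen", "fenrunven"
Count: 4

4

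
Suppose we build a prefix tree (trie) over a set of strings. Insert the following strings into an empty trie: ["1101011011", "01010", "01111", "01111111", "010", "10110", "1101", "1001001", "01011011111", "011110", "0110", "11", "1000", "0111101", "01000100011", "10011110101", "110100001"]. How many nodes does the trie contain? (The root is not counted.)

60

Insert word by word; a character creates a node only if that edge doesn't already exist:
  "1101011011" → 10 new (1, 1, 0, 1, 0, 1, 1, 0, 1, 1)
  "01010" → 5 new (0, 1, 0, 1, 0)
  "01111" → prefix "01" already present; 3 new (1, 1, 1)
  "01111111" → prefix "01111" already present; 3 new (1, 1, 1)
  "010" → prefix "010" already present; 0 new (none)
  "10110" → prefix "1" already present; 4 new (0, 1, 1, 0)
  "1101" → prefix "1101" already present; 0 new (none)
  "1001001" → prefix "10" already present; 5 new (0, 1, 0, 0, 1)
  "01011011111" → prefix "0101" already present; 7 new (1, 0, 1, 1, 1, 1, 1)
  "011110" → prefix "01111" already present; 1 new (0)
  "0110" → prefix "011" already present; 1 new (0)
  "11" → prefix "11" already present; 0 new (none)
  "1000" → prefix "100" already present; 1 new (0)
  "0111101" → prefix "011110" already present; 1 new (1)
  "01000100011" → prefix "010" already present; 8 new (0, 0, 1, 0, 0, 0, 1, 1)
  "10011110101" → prefix "1001" already present; 7 new (1, 1, 1, 0, 1, 0, 1)
  "110100001" → prefix "11010" already present; 4 new (0, 0, 0, 1)
Total nodes = 10 + 5 + 3 + 3 + 0 + 4 + 0 + 5 + 7 + 1 + 1 + 0 + 1 + 1 + 8 + 7 + 4 = 60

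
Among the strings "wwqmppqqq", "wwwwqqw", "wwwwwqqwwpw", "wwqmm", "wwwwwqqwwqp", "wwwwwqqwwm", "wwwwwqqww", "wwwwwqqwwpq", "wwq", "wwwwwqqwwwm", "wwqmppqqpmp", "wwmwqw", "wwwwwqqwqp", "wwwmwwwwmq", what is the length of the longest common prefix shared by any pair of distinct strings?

Look for the deepest trie node that still has at least two words in its subtree.
e.g. "wwwwwqqwwpq" and "wwwwwqqwwpw" share the prefix "wwwwwqqwwp" of length 10; no pair shares a longer one.
Longest shared-prefix length: 10

10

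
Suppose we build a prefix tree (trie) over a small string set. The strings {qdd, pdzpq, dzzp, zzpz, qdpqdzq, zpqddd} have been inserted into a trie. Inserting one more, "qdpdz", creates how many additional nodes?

2

"qdp" is already a path in the trie; the remaining "dz" must be added.
Each of the 2 remaining characters creates one node.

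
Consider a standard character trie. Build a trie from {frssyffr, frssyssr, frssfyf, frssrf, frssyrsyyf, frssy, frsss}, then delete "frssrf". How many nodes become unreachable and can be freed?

2

Walk "frssrf" from the leaf back toward the root, removing each node that no remaining word uses.
The suffix "rf" (2 nodes) is used only by "frssrf"; the node for "frss" still has the child "y", so pruning stops there.
Nodes removed: 2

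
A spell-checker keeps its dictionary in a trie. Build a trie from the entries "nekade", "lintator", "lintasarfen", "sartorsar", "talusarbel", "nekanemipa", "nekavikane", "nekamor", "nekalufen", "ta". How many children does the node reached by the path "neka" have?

Follow the path "neka" to its node, then look at its outgoing edges.
Characters that immediately follow "neka" among the stored strings: {d, l, m, n, v}.
That node has 5 child edges.

5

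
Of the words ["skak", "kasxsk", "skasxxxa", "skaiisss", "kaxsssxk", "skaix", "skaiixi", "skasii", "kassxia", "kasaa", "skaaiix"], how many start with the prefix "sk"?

7

Traverse to the node for "sk", then collect every word in that subtree.
Words under "sk": skaaiix, skaiisss, skaiixi, skaix, skak, skasii, skasxxxa
Count: 7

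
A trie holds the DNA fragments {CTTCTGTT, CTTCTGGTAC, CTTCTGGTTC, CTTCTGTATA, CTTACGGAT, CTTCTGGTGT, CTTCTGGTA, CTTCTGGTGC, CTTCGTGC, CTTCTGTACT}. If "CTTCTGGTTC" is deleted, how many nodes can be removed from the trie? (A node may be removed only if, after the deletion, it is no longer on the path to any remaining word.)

After clearing the end-marker at "CTTCTGGTTC", prune upward until reaching a node still needed by another word.
The suffix "TC" (2 nodes) is used only by "CTTCTGGTTC"; the node for "CTTCTGGT" still has the child "A", so pruning stops there.
Nodes removed: 2

2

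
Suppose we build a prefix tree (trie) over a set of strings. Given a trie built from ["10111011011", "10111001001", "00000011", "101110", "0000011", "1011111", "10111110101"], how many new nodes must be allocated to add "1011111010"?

"1011111010" is already a full path in the trie; only an end-marker is added.
No new nodes are needed: 0.

0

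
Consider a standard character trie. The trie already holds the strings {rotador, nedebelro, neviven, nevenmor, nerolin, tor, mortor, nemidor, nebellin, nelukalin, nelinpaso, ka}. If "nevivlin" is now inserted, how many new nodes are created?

The longest prefix of "nevivlin" already in the trie is "neviv" (length 5).
Each of the 3 remaining characters creates one node.

3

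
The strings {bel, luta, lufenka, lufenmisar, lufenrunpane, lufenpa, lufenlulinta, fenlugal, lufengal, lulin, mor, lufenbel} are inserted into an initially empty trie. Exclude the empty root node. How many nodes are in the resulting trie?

53

Count nodes per top-level branch (shared prefixes stored once):
  'b'-branch (bel): 3 nodes
  'f'-branch (fenlugal): 8 nodes
  'l'-branch (lufenbel, lufengal, lufenka, lufenlulinta, lufenmisar, lufenpa, lufenrunpane, lulin, luta): 39 nodes
  'm'-branch (mor): 3 nodes
Sum: 53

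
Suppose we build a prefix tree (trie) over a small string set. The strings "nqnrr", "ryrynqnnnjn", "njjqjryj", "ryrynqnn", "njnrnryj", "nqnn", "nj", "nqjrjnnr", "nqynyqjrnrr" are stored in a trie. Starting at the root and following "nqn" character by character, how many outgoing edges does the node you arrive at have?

Walk "nqn" from the root, arriving at one node.
Distinct next characters after "nqn": n, r.
That node has 2 child edges.

2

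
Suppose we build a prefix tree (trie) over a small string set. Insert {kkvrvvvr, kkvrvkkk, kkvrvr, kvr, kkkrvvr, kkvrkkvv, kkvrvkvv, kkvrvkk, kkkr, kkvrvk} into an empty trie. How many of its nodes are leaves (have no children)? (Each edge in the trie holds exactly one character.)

Leaves are exactly the stored words that no other stored word extends.
Those words: "kkkrvvr", "kkvrkkvv", "kkvrvkkk", "kkvrvkvv", "kkvrvr", "kkvrvvvr", "kvr"
Leaf count: 7

7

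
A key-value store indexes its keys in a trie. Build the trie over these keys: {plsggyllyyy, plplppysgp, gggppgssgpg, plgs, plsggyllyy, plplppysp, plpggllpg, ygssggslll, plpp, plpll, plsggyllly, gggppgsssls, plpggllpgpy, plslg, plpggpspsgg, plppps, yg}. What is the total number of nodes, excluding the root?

For each word, the new-node count is its length minus the longest prefix already in the trie:
  "plsggyllyyy" → 11 new (p, l, s, g, g, y, l, l, y, y, y)
  "plplppysgp" → prefix "pl" already present; 8 new (p, l, p, p, y, s, g, p)
  "gggppgssgpg" → 11 new (g, g, g, p, p, g, s, s, g, p, g)
  "plgs" → prefix "pl" already present; 2 new (g, s)
  "plsggyllyy" → prefix "plsggyllyy" already present; 0 new (none)
  "plplppysp" → prefix "plplppys" already present; 1 new (p)
  "plpggllpg" → prefix "plp" already present; 6 new (g, g, l, l, p, g)
  "ygssggslll" → 10 new (y, g, s, s, g, g, s, l, l, l)
  "plpp" → prefix "plp" already present; 1 new (p)
  "plpll" → prefix "plpl" already present; 1 new (l)
  "plsggyllly" → prefix "plsggyll" already present; 2 new (l, y)
  "gggppgsssls" → prefix "gggppgss" already present; 3 new (s, l, s)
  "plpggllpgpy" → prefix "plpggllpg" already present; 2 new (p, y)
  "plslg" → prefix "pls" already present; 2 new (l, g)
  "plpggpspsgg" → prefix "plpgg" already present; 6 new (p, s, p, s, g, g)
  "plppps" → prefix "plpp" already present; 2 new (p, s)
  "yg" → prefix "yg" already present; 0 new (none)
Total nodes = 11 + 8 + 11 + 2 + 0 + 1 + 6 + 10 + 1 + 1 + 2 + 3 + 2 + 2 + 6 + 2 + 0 = 68

68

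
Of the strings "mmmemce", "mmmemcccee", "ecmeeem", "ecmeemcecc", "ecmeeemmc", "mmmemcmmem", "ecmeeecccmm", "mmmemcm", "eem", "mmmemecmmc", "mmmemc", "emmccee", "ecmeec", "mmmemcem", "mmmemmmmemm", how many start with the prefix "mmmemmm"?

1

Filter for entries beginning with "mmmemmm":
Matches: "mmmemmmmemm"
Count: 1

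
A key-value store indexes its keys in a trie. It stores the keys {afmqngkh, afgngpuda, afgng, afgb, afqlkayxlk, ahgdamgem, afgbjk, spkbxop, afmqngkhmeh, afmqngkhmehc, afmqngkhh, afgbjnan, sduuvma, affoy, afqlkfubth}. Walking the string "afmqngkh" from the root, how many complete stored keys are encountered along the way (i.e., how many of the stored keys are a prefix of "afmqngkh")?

Check each prefix of "afmqngkh" against the stored set — each match is an end-marker on the path.
Prefixes of the query that are stored words: "afmqngkh"
Count: 1

1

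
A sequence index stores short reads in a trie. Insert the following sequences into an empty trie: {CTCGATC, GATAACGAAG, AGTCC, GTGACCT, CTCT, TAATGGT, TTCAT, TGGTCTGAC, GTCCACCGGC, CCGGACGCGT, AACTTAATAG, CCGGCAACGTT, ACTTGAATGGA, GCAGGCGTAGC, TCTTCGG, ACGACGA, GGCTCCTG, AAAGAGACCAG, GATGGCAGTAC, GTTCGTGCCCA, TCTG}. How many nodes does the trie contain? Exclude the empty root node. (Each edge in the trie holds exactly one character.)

Count nodes per top-level branch (shared prefixes stored once):
  'A'-branch (AAAGAGACCAG, AACTTAATAG, ACGACGA, ACTTGAATGGA, AGTCC): 38 nodes
  'C'-branch (CCGGACGCGT, CCGGCAACGTT, CTCGATC, CTCT): 24 nodes
  'G'-branch (GATAACGAAG, GATGGCAGTAC, GCAGGCGTAGC, GGCTCCTG, GTCCACCGGC, GTGACCT, GTTCGTGCCCA): 58 nodes
  'T'-branch (TAATGGT, TCTG, TCTTCGG, TGGTCTGAC, TTCAT): 26 nodes
Sum: 146

146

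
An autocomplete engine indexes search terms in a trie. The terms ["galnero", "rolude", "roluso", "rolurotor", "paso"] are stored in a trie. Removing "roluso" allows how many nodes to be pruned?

2

A node on "roluso"'s path can go only if nothing else ends at it or branches off below it.
The suffix "so" (2 nodes) is used only by "roluso"; the node for "rolu" still has the child "d", so pruning stops there.
Nodes removed: 2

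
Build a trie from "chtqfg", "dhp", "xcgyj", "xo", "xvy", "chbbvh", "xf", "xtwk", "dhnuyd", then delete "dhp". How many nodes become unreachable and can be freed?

1

After clearing the end-marker at "dhp", prune upward until reaching a node still needed by another word.
The suffix "p" (1 node) is used only by "dhp"; the node for "dh" still has the child "n", so pruning stops there.
Nodes removed: 1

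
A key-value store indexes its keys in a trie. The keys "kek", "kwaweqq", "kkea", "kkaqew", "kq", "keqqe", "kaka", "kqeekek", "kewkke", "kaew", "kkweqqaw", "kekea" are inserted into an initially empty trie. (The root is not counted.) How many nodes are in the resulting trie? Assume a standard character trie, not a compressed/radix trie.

Trace insertions, counting only characters that open a new branch:
  "kek" → 3 new (k, e, k)
  "kwaweqq" → prefix "k" already present; 6 new (w, a, w, e, q, q)
  "kkea" → prefix "k" already present; 3 new (k, e, a)
  "kkaqew" → prefix "kk" already present; 4 new (a, q, e, w)
  "kq" → prefix "k" already present; 1 new (q)
  "keqqe" → prefix "ke" already present; 3 new (q, q, e)
  "kaka" → prefix "k" already present; 3 new (a, k, a)
  "kqeekek" → prefix "kq" already present; 5 new (e, e, k, e, k)
  "kewkke" → prefix "ke" already present; 4 new (w, k, k, e)
  "kaew" → prefix "ka" already present; 2 new (e, w)
  "kkweqqaw" → prefix "kk" already present; 6 new (w, e, q, q, a, w)
  "kekea" → prefix "kek" already present; 2 new (e, a)
Total nodes = 3 + 6 + 3 + 4 + 1 + 3 + 3 + 5 + 4 + 2 + 6 + 2 = 42

42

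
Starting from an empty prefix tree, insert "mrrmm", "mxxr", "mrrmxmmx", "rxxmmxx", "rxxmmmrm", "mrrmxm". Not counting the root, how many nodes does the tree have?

22

Count nodes per top-level branch (shared prefixes stored once):
  'm'-branch (mrrmm, mrrmxm, mrrmxmmx, mxxr): 12 nodes
  'r'-branch (rxxmmmrm, rxxmmxx): 10 nodes
Sum: 22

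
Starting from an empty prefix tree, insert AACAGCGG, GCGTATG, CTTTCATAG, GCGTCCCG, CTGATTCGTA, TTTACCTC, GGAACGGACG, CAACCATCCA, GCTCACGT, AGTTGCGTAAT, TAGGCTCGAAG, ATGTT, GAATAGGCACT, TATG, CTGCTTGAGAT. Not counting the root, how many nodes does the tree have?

112

For each word, the new-node count is its length minus the longest prefix already in the trie:
  "AACAGCGG" → 8 new (A, A, C, A, G, C, G, G)
  "GCGTATG" → 7 new (G, C, G, T, A, T, G)
  "CTTTCATAG" → 9 new (C, T, T, T, C, A, T, A, G)
  "GCGTCCCG" → prefix "GCGT" already present; 4 new (C, C, C, G)
  "CTGATTCGTA" → prefix "CT" already present; 8 new (G, A, T, T, C, G, T, A)
  "TTTACCTC" → 8 new (T, T, T, A, C, C, T, C)
  "GGAACGGACG" → prefix "G" already present; 9 new (G, A, A, C, G, G, A, C, G)
  "CAACCATCCA" → prefix "C" already present; 9 new (A, A, C, C, A, T, C, C, A)
  "GCTCACGT" → prefix "GC" already present; 6 new (T, C, A, C, G, T)
  "AGTTGCGTAAT" → prefix "A" already present; 10 new (G, T, T, G, C, G, T, A, A, T)
  "TAGGCTCGAAG" → prefix "T" already present; 10 new (A, G, G, C, T, C, G, A, A, G)
  "ATGTT" → prefix "A" already present; 4 new (T, G, T, T)
  "GAATAGGCACT" → prefix "G" already present; 10 new (A, A, T, A, G, G, C, A, C, T)
  "TATG" → prefix "TA" already present; 2 new (T, G)
  "CTGCTTGAGAT" → prefix "CTG" already present; 8 new (C, T, T, G, A, G, A, T)
Total nodes = 8 + 7 + 9 + 4 + 8 + 8 + 9 + 9 + 6 + 10 + 10 + 4 + 10 + 2 + 8 = 112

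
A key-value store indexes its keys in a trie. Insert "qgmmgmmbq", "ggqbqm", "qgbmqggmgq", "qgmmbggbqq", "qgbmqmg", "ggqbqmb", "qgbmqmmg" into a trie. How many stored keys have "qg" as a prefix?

Walk to "qg"; the words in its subtree are exactly those with that prefix.
Matches: "qgbmqggmgq", "qgbmqmg", "qgbmqmmg", "qgmmbggbqq", "qgmmgmmbq"
Count: 5

5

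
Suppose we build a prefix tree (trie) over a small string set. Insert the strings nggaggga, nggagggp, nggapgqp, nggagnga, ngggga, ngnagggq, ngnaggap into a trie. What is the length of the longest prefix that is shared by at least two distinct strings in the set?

The deepest shared node is where two words last agree before diverging.
e.g. "nggaggga" and "nggagggp" share the prefix "nggaggg" of length 7; no pair shares a longer one.
Longest shared-prefix length: 7

7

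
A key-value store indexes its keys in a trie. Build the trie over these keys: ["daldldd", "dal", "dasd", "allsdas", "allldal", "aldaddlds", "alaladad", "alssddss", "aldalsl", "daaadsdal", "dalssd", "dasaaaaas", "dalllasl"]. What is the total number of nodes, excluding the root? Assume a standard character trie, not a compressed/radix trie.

63

Count nodes per top-level branch (shared prefixes stored once):
  'a'-branch (alaladad, aldaddlds, aldalsl, allldal, allsdas, alssddss): 33 nodes
  'd'-branch (daaadsdal, dal, daldldd, dalllasl, dalssd, dasaaaaas, dasd): 30 nodes
Sum: 63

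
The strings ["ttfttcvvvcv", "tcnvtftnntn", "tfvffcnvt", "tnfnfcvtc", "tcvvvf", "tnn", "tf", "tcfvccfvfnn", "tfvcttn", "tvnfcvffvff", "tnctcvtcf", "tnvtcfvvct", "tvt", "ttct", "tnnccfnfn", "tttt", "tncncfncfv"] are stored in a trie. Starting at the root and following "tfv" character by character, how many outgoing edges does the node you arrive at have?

2

The children of the "tfv" node are the distinct next characters among strings starting with "tfv".
Distinct next characters after "tfv": c, f.
That node has 2 child edges.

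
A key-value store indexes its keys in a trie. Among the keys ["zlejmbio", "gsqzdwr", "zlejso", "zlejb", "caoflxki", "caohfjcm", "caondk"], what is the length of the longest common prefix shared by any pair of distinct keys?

4

The deepest shared node is where two words last agree before diverging.
"zlejb" and "zlejmbio" agree on "zlej" (4 characters) before diverging; nothing deeper is shared.
Longest shared-prefix length: 4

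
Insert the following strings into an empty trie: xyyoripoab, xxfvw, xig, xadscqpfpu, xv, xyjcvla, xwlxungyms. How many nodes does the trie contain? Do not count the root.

40

Count nodes per top-level branch (shared prefixes stored once):
  'x'-branch (xadscqpfpu, xig, xv, xwlxungyms, xxfvw, xyjcvla, xyyoripoab): 40 nodes
Sum: 40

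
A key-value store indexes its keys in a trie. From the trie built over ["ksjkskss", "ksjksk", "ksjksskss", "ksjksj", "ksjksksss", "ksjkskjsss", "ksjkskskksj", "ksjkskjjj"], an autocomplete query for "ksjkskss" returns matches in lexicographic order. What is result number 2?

ksjksksss

Filter for "ksjkskss…" and sort: "ksjkskss", "ksjksksss"
Position 2: ksjksksss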